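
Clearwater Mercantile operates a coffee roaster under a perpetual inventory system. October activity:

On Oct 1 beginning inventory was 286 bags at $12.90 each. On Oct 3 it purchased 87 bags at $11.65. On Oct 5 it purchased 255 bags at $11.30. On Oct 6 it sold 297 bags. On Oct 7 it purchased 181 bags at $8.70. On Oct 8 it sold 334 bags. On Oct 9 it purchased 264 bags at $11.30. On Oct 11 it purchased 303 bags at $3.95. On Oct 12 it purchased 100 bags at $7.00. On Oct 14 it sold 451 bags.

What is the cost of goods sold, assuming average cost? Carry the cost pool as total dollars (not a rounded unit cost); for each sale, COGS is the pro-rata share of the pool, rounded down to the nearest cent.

COGS = $10,860.49

After Oct 1: 286 on hand, pool $3,689.40 (≈ $12.9000 each)
After Oct 3: 373 on hand, pool $4,702.95 (≈ $12.6084 each)
After Oct 5: 628 on hand, pool $7,584.45 (≈ $12.0771 each)
Oct 6, sell 297: 297/628 × $7,584.45 → $3,586.91
After Oct 7: 512 on hand, pool $5,572.24 (≈ $10.8833 each)
Oct 8, sell 334: 334/512 × $5,572.24 → $3,635.01
After Oct 9: 442 on hand, pool $4,920.43 (≈ $11.1322 each)
After Oct 11: 745 on hand, pool $6,117.28 (≈ $8.2111 each)
After Oct 12: 845 on hand, pool $6,817.28 (≈ $8.0678 each)
Oct 14, sell 451: 451/845 × $6,817.28 → $3,638.57
Total COGS = $3,586.91 + $3,635.01 + $3,638.57 = $10,860.49
Ending inventory (cost pool remaining) = $3,178.71
Check: goods available $14,039.20 = COGS $10,860.49 + ending $3,178.71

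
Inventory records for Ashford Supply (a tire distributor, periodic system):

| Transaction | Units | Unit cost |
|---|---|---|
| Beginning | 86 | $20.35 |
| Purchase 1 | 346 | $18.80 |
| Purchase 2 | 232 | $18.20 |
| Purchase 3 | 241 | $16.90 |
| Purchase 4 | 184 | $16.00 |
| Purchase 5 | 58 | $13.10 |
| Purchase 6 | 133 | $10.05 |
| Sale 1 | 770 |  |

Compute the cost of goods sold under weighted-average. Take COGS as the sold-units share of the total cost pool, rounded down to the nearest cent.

Sale 1, sell 770: 770/1280 × $21,590.65 → $12,988.12
Ending inventory (cost pool remaining) = $8,602.53

COGS = $12,988.12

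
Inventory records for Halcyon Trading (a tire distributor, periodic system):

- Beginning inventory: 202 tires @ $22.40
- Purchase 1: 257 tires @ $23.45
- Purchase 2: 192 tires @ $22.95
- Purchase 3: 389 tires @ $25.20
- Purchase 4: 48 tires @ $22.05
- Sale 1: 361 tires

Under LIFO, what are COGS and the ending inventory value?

COGS = $8,946.00; ending inventory = $16,873.05

Sale 1 (361) [LIFO — newest first]: 48 @ $22.05 + 313 @ $25.20 = $8,946.00
Ending inventory: 202 @ $22.40 + 257 @ $23.45 + 192 @ $22.95 + 76 @ $25.20 = $16,873.05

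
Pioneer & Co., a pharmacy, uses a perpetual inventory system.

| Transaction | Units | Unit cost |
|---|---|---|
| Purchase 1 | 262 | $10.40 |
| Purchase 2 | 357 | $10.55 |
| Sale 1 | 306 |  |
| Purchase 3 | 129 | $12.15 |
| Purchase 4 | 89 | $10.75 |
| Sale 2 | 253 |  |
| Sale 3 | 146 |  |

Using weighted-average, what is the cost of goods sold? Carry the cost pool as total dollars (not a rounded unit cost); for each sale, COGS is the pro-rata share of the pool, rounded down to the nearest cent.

After Purchase 1: 262 on hand, pool $2,724.80 (≈ $10.4000 each)
After Purchase 2: 619 on hand, pool $6,491.15 (≈ $10.4865 each)
Sale 1, sell 306: 306/619 × $6,491.15 → $3,208.87
After Purchase 3: 442 on hand, pool $4,849.63 (≈ $10.9720 each)
After Purchase 4: 531 on hand, pool $5,806.38 (≈ $10.9348 each)
Sale 2, sell 253: 253/531 × $5,806.38 → $2,766.50
Sale 3, sell 146: 146/278 × $3,039.88 → $1,596.48
Total COGS = $3,208.87 + $2,766.50 + $1,596.48 = $7,571.85
Ending inventory (cost pool remaining) = $1,443.40
Check: goods available $9,015.25 = COGS $7,571.85 + ending $1,443.40

COGS = $7,571.85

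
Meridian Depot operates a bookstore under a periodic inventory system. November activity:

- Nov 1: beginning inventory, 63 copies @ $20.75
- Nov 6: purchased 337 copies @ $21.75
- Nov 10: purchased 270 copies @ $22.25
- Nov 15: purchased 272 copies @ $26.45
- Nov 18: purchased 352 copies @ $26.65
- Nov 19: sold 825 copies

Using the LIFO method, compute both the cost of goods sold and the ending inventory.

COGS = $21,047.45; ending inventory = $10,172.25

Nov 19, 825 sold [LIFO — newest first]: 352 @ $26.65 + 272 @ $26.45 + 201 @ $22.25 = $21,047.45
Ending inventory: 63 @ $20.75 + 337 @ $21.75 + 69 @ $22.25 = $10,172.25
Check: goods available $31,219.70 = COGS $21,047.45 + ending $10,172.25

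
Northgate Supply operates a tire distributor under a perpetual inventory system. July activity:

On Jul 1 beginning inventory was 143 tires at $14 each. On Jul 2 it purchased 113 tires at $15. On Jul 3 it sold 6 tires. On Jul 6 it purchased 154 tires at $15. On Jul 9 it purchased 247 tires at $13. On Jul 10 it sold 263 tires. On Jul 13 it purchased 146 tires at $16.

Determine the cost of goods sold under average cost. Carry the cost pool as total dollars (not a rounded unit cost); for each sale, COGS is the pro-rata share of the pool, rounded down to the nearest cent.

After Jul 1: 143 on hand, pool $2,002.00 (≈ $14.0000 each)
After Jul 2: 256 on hand, pool $3,697.00 (≈ $14.4414 each)
Jul 3, sell 6: 6/256 × $3,697.00 → $86.64
After Jul 6: 404 on hand, pool $5,920.36 (≈ $14.6544 each)
After Jul 9: 651 on hand, pool $9,131.36 (≈ $14.0267 each)
Jul 10, sell 263: 263/651 × $9,131.36 → $3,689.01
After Jul 13: 534 on hand, pool $7,778.35 (≈ $14.5662 each)
Total COGS = $86.64 + $3,689.01 = $3,775.65
Ending inventory (cost pool remaining) = $7,778.35
Check: goods available $11,554.00 = COGS $3,775.65 + ending $7,778.35

COGS = $3,775.65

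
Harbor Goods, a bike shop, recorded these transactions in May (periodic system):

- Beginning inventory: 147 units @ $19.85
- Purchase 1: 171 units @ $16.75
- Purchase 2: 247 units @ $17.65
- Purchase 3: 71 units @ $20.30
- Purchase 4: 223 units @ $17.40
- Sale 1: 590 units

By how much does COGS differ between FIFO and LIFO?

$147.45

FIFO COGS: 147 @ $19.85 + 171 @ $16.75 + 247 @ $17.65 + 25 @ $20.30 = $10,649.25
LIFO COGS: 223 @ $17.40 + 71 @ $20.30 + 247 @ $17.65 + 49 @ $16.75 = $10,501.80
Difference = |$10,649.25 − $10,501.80| = $147.45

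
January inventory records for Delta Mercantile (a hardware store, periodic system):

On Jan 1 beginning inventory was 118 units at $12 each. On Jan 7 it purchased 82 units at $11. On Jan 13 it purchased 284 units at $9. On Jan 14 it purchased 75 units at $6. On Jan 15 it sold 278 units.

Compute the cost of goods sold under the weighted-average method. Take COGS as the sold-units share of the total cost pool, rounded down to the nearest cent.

Jan 15, sell 278: 278/559 × $5,324.00 → $2,647.71
Ending inventory (cost pool remaining) = $2,676.29
Check: goods available $5,324.00 = COGS $2,647.71 + ending $2,676.29

COGS = $2,647.71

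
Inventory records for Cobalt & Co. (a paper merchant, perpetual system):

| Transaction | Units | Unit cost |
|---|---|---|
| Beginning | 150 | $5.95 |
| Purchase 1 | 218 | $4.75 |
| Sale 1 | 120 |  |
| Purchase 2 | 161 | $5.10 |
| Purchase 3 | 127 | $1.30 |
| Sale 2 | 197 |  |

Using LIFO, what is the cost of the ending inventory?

Ending inventory = $1,822.10

Sale 1 (120) [LIFO — newest first]: 120 @ $4.75 = $570.00
Sale 2 (197) [LIFO — newest first]: 127 @ $1.30 + 70 @ $5.10 = $522.10
Total COGS = $570.00 + $522.10 = $1,092.10
Ending inventory: 150 @ $5.95 + 98 @ $4.75 + 91 @ $5.10 = $1,822.10
Check: goods available $2,914.20 = COGS $1,092.10 + ending $1,822.10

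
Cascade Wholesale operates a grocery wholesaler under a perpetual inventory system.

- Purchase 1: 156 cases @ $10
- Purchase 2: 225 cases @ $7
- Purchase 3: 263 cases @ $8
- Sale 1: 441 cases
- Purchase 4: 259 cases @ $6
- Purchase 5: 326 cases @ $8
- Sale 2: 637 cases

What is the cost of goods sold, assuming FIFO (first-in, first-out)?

COGS = $8,193

Sale 1 (441) [FIFO — oldest first]: 156 @ $10 + 225 @ $7 + 60 @ $8 = $3,615
Sale 2 (637) [FIFO — oldest first]: 203 @ $8 + 259 @ $6 + 175 @ $8 = $4,578
Total COGS = $3,615 + $4,578 = $8,193
Ending inventory: 151 @ $8 = $1,208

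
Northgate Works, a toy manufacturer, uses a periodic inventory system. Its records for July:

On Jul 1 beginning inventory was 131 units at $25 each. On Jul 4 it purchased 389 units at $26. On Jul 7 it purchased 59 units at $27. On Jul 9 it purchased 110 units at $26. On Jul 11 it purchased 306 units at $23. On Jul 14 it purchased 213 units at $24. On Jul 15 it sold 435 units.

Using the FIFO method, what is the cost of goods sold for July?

COGS = $11,179

Jul 15, 435 sold [FIFO — oldest first]: 131 @ $25 + 304 @ $26 = $11,179
Ending inventory: 85 @ $26 + 59 @ $27 + 110 @ $26 + 306 @ $23 + 213 @ $24 = $18,813
Check: goods available $29,992 = COGS $11,179 + ending $18,813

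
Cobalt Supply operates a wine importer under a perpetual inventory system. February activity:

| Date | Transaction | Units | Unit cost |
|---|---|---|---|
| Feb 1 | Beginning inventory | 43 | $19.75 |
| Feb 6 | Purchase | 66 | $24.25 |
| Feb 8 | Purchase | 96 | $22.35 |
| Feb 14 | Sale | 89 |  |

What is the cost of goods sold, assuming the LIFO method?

Feb 14, 89 sold [LIFO — newest first]: 89 @ $22.35 = $1,989.15
Ending inventory: 43 @ $19.75 + 66 @ $24.25 + 7 @ $22.35 = $2,606.20
Check: goods available $4,595.35 = COGS $1,989.15 + ending $2,606.20

COGS = $1,989.15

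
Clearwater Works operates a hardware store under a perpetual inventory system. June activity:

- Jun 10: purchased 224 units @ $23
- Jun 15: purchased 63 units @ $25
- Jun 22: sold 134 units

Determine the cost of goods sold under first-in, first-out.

Jun 22, 134 sold [FIFO — oldest first]: 134 @ $23 = $3,082
Ending inventory: 90 @ $23 + 63 @ $25 = $3,645

COGS = $3,082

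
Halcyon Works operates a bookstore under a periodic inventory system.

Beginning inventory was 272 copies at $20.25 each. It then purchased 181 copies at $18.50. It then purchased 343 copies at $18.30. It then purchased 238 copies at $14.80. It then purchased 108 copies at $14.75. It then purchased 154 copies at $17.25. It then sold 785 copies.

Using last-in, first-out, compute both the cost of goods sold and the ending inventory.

Sale 1 (785) [LIFO — newest first]: 154 @ $17.25 + 108 @ $14.75 + 238 @ $14.80 + 285 @ $18.30 = $12,987.40
Ending inventory: 272 @ $20.25 + 181 @ $18.50 + 58 @ $18.30 = $9,917.90
Check: goods available $22,905.30 = COGS $12,987.40 + ending $9,917.90

COGS = $12,987.40; ending inventory = $9,917.90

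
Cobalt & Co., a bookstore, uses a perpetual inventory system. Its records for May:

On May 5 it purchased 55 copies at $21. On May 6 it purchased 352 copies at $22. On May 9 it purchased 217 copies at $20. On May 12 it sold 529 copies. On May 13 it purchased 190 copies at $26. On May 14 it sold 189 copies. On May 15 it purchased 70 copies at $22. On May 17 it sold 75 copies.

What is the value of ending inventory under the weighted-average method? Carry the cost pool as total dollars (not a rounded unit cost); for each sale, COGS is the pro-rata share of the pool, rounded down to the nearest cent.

Ending inventory = $2,128.60

After May 5: 55 on hand, pool $1,155.00 (≈ $21.0000 each)
After May 6: 407 on hand, pool $8,899.00 (≈ $21.8649 each)
After May 9: 624 on hand, pool $13,239.00 (≈ $21.2163 each)
May 12, sell 529: 529/624 × $13,239.00 → $11,223.44
After May 13: 285 on hand, pool $6,955.56 (≈ $24.4055 each)
May 14, sell 189: 189/285 × $6,955.56 → $4,612.63
After May 15: 166 on hand, pool $3,882.93 (≈ $23.3911 each)
May 17, sell 75: 75/166 × $3,882.93 → $1,754.33
Total COGS = $11,223.44 + $4,612.63 + $1,754.33 = $17,590.40
Ending inventory (cost pool remaining) = $2,128.60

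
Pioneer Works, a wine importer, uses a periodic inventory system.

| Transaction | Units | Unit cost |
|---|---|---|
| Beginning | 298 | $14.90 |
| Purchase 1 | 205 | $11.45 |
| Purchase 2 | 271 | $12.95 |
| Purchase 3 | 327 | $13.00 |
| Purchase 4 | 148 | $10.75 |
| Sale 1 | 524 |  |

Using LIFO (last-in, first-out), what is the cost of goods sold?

COGS = $6,476.55

Sale 1 (524) [LIFO — newest first]: 148 @ $10.75 + 327 @ $13.00 + 49 @ $12.95 = $6,476.55
Ending inventory: 298 @ $14.90 + 205 @ $11.45 + 222 @ $12.95 = $9,662.35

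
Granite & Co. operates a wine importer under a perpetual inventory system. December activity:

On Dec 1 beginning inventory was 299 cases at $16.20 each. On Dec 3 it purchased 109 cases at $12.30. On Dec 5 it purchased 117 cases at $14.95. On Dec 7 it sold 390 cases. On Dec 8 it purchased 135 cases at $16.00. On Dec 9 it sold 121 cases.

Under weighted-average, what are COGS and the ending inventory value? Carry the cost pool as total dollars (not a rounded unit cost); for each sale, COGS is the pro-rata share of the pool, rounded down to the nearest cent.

COGS = $7,775.82; ending inventory = $2,317.83

After Dec 1: 299 on hand, pool $4,843.80 (≈ $16.2000 each)
After Dec 3: 408 on hand, pool $6,184.50 (≈ $15.1581 each)
After Dec 5: 525 on hand, pool $7,933.65 (≈ $15.1117 each)
Dec 7, sell 390: 390/525 × $7,933.65 → $5,893.56
After Dec 8: 270 on hand, pool $4,200.09 (≈ $15.5559 each)
Dec 9, sell 121: 121/270 × $4,200.09 → $1,882.26
Total COGS = $5,893.56 + $1,882.26 = $7,775.82
Ending inventory (cost pool remaining) = $2,317.83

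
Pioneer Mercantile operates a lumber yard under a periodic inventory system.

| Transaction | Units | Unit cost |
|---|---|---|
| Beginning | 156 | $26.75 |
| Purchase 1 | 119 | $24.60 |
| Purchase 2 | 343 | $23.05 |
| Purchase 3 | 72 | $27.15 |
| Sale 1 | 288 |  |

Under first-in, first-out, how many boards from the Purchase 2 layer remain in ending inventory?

Sale 1 (288) [FIFO — oldest first]: 156 @ $26.75 + 119 @ $24.60 + 13 @ $23.05 = $7,400.05
Ending inventory: 330 @ $23.05 + 72 @ $27.15 = $9,561.30

330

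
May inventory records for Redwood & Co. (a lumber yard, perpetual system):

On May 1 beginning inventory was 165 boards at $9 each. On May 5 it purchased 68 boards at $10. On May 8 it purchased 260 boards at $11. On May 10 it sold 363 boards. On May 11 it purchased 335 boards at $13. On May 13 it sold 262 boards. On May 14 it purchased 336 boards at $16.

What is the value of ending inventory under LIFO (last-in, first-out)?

Ending inventory = $7,495

May 10, 363 sold [LIFO — newest first]: 260 @ $11 + 68 @ $10 + 35 @ $9 = $3,855
May 13, 262 sold [LIFO — newest first]: 262 @ $13 = $3,406
Total COGS = $3,855 + $3,406 = $7,261
Ending inventory: 130 @ $9 + 73 @ $13 + 336 @ $16 = $7,495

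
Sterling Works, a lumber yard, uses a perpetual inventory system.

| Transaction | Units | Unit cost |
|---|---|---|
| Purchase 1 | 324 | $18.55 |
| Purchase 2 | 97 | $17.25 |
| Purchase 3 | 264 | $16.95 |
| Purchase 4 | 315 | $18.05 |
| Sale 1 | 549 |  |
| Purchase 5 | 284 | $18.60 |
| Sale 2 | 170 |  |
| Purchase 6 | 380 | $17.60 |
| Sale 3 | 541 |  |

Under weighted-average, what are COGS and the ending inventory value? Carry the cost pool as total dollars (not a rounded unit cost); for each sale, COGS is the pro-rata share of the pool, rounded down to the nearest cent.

COGS = $22,574.50; ending inventory = $7,239.90

After Purchase 1: 324 on hand, pool $6,010.20 (≈ $18.5500 each)
After Purchase 2: 421 on hand, pool $7,683.45 (≈ $18.2505 each)
After Purchase 3: 685 on hand, pool $12,158.25 (≈ $17.7493 each)
After Purchase 4: 1000 on hand, pool $17,844.00 (≈ $17.8440 each)
Sale 1, sell 549: 549/1000 × $17,844.00 → $9,796.35
After Purchase 5: 735 on hand, pool $13,330.05 (≈ $18.1361 each)
Sale 2, sell 170: 170/735 × $13,330.05 → $3,083.14
After Purchase 6: 945 on hand, pool $16,934.91 (≈ $17.9205 each)
Sale 3, sell 541: 541/945 × $16,934.91 → $9,695.01
Total COGS = $9,796.35 + $3,083.14 + $9,695.01 = $22,574.50
Ending inventory (cost pool remaining) = $7,239.90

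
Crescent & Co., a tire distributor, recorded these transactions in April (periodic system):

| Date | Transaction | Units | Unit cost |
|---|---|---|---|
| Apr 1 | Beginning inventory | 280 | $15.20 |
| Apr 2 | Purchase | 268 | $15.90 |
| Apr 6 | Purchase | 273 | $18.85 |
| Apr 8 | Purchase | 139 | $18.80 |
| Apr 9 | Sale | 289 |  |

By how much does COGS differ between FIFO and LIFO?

FIFO COGS: 280 @ $15.20 + 9 @ $15.90 = $4,399.10
LIFO COGS: 139 @ $18.80 + 150 @ $18.85 = $5,440.70
Difference = |$4,399.10 − $5,440.70| = $1,041.60

$1,041.60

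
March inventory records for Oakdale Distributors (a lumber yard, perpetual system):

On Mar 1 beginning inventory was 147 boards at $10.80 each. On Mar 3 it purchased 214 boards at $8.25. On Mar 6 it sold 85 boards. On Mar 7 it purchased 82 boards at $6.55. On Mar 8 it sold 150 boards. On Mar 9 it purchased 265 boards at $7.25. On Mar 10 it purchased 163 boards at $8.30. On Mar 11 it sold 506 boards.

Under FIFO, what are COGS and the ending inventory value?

Mar 6, 85 sold [FIFO — oldest first]: 85 @ $10.80 = $918.00
Mar 8, 150 sold [FIFO — oldest first]: 62 @ $10.80 + 88 @ $8.25 = $1,395.60
Mar 11, 506 sold [FIFO — oldest first]: 126 @ $8.25 + 82 @ $6.55 + 265 @ $7.25 + 33 @ $8.30 = $3,771.75
Total COGS = $918.00 + $1,395.60 + $3,771.75 = $6,085.35
Ending inventory: 130 @ $8.30 = $1,079.00

COGS = $6,085.35; ending inventory = $1,079.00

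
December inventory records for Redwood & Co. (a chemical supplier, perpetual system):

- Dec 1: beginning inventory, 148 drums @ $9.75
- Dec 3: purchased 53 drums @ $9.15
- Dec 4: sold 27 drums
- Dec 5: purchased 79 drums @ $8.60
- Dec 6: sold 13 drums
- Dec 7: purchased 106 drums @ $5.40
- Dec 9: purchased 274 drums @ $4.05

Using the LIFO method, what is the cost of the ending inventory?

Dec 4, 27 sold [LIFO — newest first]: 27 @ $9.15 = $247.05
Dec 6, 13 sold [LIFO — newest first]: 13 @ $8.60 = $111.80
Total COGS = $247.05 + $111.80 = $358.85
Ending inventory: 148 @ $9.75 + 26 @ $9.15 + 66 @ $8.60 + 106 @ $5.40 + 274 @ $4.05 = $3,930.60

Ending inventory = $3,930.60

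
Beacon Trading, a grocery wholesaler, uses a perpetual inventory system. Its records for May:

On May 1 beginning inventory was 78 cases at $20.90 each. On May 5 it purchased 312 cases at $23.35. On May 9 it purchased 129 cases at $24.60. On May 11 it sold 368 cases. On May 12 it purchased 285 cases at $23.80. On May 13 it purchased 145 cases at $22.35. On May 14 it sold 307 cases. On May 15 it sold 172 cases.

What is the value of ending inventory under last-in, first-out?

May 11, 368 sold [LIFO — newest first]: 129 @ $24.60 + 239 @ $23.35 = $8,754.05
May 14, 307 sold [LIFO — newest first]: 145 @ $22.35 + 162 @ $23.80 = $7,096.35
May 15, 172 sold [LIFO — newest first]: 123 @ $23.80 + 49 @ $23.35 = $4,071.55
Total COGS = $8,754.05 + $7,096.35 + $4,071.55 = $19,921.95
Ending inventory: 78 @ $20.90 + 24 @ $23.35 = $2,190.60
Check: goods available $22,112.55 = COGS $19,921.95 + ending $2,190.60

Ending inventory = $2,190.60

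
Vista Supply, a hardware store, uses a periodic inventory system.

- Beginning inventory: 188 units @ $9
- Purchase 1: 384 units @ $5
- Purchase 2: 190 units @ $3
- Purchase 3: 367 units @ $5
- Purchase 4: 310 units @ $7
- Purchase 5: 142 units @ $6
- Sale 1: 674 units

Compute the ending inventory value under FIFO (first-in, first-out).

Sale 1 (674) [FIFO — oldest first]: 188 @ $9 + 384 @ $5 + 102 @ $3 = $3,918
Ending inventory: 88 @ $3 + 367 @ $5 + 310 @ $7 + 142 @ $6 = $5,121
Check: goods available $9,039 = COGS $3,918 + ending $5,121

Ending inventory = $5,121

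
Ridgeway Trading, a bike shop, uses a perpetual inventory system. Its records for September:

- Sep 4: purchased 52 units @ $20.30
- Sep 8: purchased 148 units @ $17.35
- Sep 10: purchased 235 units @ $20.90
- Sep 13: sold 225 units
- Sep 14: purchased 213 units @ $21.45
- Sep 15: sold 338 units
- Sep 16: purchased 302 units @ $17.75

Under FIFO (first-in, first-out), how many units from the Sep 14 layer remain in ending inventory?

85

Sep 13, 225 sold [FIFO — oldest first]: 52 @ $20.30 + 148 @ $17.35 + 25 @ $20.90 = $4,145.90
Sep 15, 338 sold [FIFO — oldest first]: 210 @ $20.90 + 128 @ $21.45 = $7,134.60
Total COGS = $4,145.90 + $7,134.60 = $11,280.50
Ending inventory: 85 @ $21.45 + 302 @ $17.75 = $7,183.75
Check: goods available $18,464.25 = COGS $11,280.50 + ending $7,183.75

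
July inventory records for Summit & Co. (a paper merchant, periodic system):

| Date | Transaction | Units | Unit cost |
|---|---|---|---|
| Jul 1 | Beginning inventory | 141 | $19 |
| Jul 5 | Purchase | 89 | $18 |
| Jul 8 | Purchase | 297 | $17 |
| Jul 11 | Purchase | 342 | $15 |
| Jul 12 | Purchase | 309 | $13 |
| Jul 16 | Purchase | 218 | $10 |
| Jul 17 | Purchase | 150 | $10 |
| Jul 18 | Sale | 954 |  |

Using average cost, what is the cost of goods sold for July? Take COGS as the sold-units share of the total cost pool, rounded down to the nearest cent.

Jul 18, sell 954: 954/1546 × $22,157.00 → $13,672.56
Ending inventory (cost pool remaining) = $8,484.44
Check: goods available $22,157.00 = COGS $13,672.56 + ending $8,484.44

COGS = $13,672.56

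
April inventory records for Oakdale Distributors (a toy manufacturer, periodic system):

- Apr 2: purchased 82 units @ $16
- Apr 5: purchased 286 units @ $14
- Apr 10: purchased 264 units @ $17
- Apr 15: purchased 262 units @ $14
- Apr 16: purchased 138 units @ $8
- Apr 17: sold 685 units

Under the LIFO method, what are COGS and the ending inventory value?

Apr 17, 685 sold [LIFO — newest first]: 138 @ $8 + 262 @ $14 + 264 @ $17 + 21 @ $14 = $9,554
Ending inventory: 82 @ $16 + 265 @ $14 = $5,022
Check: goods available $14,576 = COGS $9,554 + ending $5,022

COGS = $9,554; ending inventory = $5,022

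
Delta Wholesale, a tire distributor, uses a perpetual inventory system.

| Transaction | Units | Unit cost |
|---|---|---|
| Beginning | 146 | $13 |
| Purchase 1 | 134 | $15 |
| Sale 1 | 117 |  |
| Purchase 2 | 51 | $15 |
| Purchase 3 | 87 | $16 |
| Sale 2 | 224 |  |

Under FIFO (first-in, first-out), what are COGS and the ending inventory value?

Sale 1 (117) [FIFO — oldest first]: 117 @ $13 = $1,521
Sale 2 (224) [FIFO — oldest first]: 29 @ $13 + 134 @ $15 + 51 @ $15 + 10 @ $16 = $3,312
Total COGS = $1,521 + $3,312 = $4,833
Ending inventory: 77 @ $16 = $1,232

COGS = $4,833; ending inventory = $1,232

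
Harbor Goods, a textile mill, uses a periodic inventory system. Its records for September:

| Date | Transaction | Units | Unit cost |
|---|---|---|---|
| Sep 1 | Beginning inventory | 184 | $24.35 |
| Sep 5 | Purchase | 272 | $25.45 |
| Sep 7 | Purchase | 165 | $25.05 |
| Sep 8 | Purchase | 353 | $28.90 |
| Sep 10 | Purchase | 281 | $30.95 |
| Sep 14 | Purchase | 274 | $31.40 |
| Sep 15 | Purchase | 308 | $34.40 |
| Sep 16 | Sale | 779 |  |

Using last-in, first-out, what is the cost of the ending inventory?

Ending inventory = $28,337.55

Sep 16, 779 sold [LIFO — newest first]: 308 @ $34.40 + 274 @ $31.40 + 197 @ $30.95 = $25,295.95
Ending inventory: 184 @ $24.35 + 272 @ $25.45 + 165 @ $25.05 + 353 @ $28.90 + 84 @ $30.95 = $28,337.55
Check: goods available $53,633.50 = COGS $25,295.95 + ending $28,337.55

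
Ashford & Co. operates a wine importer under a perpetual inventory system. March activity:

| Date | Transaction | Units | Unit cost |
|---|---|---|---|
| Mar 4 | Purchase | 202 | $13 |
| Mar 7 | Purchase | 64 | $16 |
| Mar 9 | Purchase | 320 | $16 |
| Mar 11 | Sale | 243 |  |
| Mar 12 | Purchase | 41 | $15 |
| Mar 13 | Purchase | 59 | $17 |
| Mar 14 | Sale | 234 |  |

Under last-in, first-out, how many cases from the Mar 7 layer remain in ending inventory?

Mar 11, 243 sold [LIFO — newest first]: 243 @ $16 = $3,888
Mar 14, 234 sold [LIFO — newest first]: 59 @ $17 + 41 @ $15 + 77 @ $16 + 57 @ $16 = $3,762
Total COGS = $3,888 + $3,762 = $7,650
Ending inventory: 202 @ $13 + 7 @ $16 = $2,738

7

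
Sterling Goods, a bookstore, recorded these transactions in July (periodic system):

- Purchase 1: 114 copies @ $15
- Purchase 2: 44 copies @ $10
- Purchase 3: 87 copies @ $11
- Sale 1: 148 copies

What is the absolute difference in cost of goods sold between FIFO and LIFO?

FIFO COGS: 114 @ $15 + 34 @ $10 = $2,050
LIFO COGS: 87 @ $11 + 44 @ $10 + 17 @ $15 = $1,652
Difference = |$2,050 − $1,652| = $398

$398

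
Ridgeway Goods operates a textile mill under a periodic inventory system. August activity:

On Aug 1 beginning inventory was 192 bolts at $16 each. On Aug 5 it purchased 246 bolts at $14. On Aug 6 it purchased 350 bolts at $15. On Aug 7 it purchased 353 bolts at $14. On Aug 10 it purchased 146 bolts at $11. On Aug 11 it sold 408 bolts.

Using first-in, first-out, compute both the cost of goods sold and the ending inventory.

Aug 11, 408 sold [FIFO — oldest first]: 192 @ $16 + 216 @ $14 = $6,096
Ending inventory: 30 @ $14 + 350 @ $15 + 353 @ $14 + 146 @ $11 = $12,218

COGS = $6,096; ending inventory = $12,218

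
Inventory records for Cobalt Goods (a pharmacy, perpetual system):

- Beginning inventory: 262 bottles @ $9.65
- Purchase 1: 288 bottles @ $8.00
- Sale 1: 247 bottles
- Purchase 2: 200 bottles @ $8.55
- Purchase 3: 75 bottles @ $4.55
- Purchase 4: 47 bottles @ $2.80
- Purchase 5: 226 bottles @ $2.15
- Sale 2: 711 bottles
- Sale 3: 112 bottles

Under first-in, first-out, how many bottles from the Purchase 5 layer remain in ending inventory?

28

Sale 1 (247) [FIFO — oldest first]: 247 @ $9.65 = $2,383.55
Sale 2 (711) [FIFO — oldest first]: 15 @ $9.65 + 288 @ $8.00 + 200 @ $8.55 + 75 @ $4.55 + 47 @ $2.80 + 86 @ $2.15 = $4,816.50
Sale 3 (112) [FIFO — oldest first]: 112 @ $2.15 = $240.80
Total COGS = $2,383.55 + $4,816.50 + $240.80 = $7,440.85
Ending inventory: 28 @ $2.15 = $60.20
Check: goods available $7,501.05 = COGS $7,440.85 + ending $60.20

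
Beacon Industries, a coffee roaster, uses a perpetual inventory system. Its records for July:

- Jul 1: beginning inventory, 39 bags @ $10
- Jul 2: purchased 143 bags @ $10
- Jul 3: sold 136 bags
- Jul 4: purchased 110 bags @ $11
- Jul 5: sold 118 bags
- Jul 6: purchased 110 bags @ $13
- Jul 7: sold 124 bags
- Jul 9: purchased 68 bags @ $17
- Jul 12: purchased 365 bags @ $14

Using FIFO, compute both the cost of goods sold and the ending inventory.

COGS = $4,148; ending inventory = $6,578

Jul 3, 136 sold [FIFO — oldest first]: 39 @ $10 + 97 @ $10 = $1,360
Jul 5, 118 sold [FIFO — oldest first]: 46 @ $10 + 72 @ $11 = $1,252
Jul 7, 124 sold [FIFO — oldest first]: 38 @ $11 + 86 @ $13 = $1,536
Total COGS = $1,360 + $1,252 + $1,536 = $4,148
Ending inventory: 24 @ $13 + 68 @ $17 + 365 @ $14 = $6,578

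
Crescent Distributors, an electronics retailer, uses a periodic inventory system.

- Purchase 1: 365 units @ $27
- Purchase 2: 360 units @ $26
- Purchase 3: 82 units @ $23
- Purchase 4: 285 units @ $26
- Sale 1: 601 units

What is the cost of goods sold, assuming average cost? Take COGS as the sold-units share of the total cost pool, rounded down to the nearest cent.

Sale 1, sell 601: 601/1092 × $28,511.00 → $15,691.49
Ending inventory (cost pool remaining) = $12,819.51
Check: goods available $28,511.00 = COGS $15,691.49 + ending $12,819.51

COGS = $15,691.49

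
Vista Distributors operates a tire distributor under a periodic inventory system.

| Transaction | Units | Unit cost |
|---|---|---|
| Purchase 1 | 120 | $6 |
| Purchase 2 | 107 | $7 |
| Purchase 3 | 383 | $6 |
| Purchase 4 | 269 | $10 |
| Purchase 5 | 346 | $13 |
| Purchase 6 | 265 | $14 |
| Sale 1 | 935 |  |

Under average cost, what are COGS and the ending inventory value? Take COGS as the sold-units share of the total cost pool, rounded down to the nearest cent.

COGS = $9,202.53; ending inventory = $5,462.47

Sale 1, sell 935: 935/1490 × $14,665.00 → $9,202.53
Ending inventory (cost pool remaining) = $5,462.47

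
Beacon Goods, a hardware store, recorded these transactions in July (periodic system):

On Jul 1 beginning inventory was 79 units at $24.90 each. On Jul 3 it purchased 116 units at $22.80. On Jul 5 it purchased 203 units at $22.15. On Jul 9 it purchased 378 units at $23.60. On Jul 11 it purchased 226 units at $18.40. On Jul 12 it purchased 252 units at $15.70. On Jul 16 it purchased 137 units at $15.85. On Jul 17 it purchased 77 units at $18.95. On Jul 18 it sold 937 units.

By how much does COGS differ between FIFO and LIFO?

FIFO COGS: 79 @ $24.90 + 116 @ $22.80 + 203 @ $22.15 + 378 @ $23.60 + 161 @ $18.40 = $20,991.55
LIFO COGS: 77 @ $18.95 + 137 @ $15.85 + 252 @ $15.70 + 226 @ $18.40 + 245 @ $23.60 = $17,527.40
Difference = |$20,991.55 − $17,527.40| = $3,464.15

$3,464.15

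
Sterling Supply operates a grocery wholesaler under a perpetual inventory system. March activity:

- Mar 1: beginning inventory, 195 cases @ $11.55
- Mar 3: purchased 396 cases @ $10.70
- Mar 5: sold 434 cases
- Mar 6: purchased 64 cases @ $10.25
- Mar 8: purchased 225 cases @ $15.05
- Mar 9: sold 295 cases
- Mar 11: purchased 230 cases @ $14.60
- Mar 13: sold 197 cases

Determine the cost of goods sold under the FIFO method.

Mar 5, 434 sold [FIFO — oldest first]: 195 @ $11.55 + 239 @ $10.70 = $4,809.55
Mar 9, 295 sold [FIFO — oldest first]: 157 @ $10.70 + 64 @ $10.25 + 74 @ $15.05 = $3,449.60
Mar 13, 197 sold [FIFO — oldest first]: 151 @ $15.05 + 46 @ $14.60 = $2,944.15
Total COGS = $4,809.55 + $3,449.60 + $2,944.15 = $11,203.30
Ending inventory: 184 @ $14.60 = $2,686.40
Check: goods available $13,889.70 = COGS $11,203.30 + ending $2,686.40

COGS = $11,203.30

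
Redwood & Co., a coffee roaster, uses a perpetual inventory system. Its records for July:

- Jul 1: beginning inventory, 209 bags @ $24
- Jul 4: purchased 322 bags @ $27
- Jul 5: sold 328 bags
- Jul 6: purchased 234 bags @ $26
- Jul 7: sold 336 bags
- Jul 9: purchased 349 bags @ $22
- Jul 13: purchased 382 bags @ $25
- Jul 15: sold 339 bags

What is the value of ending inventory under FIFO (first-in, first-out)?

Ending inventory = $11,992

Jul 5, 328 sold [FIFO — oldest first]: 209 @ $24 + 119 @ $27 = $8,229
Jul 7, 336 sold [FIFO — oldest first]: 203 @ $27 + 133 @ $26 = $8,939
Jul 15, 339 sold [FIFO — oldest first]: 101 @ $26 + 238 @ $22 = $7,862
Total COGS = $8,229 + $8,939 + $7,862 = $25,030
Ending inventory: 111 @ $22 + 382 @ $25 = $11,992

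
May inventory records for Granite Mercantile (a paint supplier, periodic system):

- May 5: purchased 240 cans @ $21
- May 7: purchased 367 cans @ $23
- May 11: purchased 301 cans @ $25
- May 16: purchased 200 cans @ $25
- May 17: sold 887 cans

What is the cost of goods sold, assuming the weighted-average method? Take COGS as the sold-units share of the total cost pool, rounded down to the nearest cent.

May 17, sell 887: 887/1108 × $26,006.00 → $20,818.88
Ending inventory (cost pool remaining) = $5,187.12

COGS = $20,818.88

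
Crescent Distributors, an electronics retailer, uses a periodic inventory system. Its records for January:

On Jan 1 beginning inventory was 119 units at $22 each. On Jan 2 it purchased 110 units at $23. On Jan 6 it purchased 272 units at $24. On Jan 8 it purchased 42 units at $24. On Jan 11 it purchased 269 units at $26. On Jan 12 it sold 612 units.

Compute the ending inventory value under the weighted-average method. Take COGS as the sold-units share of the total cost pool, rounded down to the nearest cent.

Ending inventory = $4,846.80

Jan 12, sell 612: 612/812 × $19,678.00 → $14,831.20
Ending inventory (cost pool remaining) = $4,846.80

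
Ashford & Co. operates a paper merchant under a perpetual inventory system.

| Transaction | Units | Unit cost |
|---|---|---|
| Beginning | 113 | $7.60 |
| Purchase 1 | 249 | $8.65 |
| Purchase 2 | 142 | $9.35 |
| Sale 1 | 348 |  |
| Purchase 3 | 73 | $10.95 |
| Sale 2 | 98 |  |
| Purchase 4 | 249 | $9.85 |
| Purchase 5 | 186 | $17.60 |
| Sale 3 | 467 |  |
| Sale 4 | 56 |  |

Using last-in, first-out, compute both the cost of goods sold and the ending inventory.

COGS = $10,539.15; ending inventory = $326.80

Sale 1 (348) [LIFO — newest first]: 142 @ $9.35 + 206 @ $8.65 = $3,109.60
Sale 2 (98) [LIFO — newest first]: 73 @ $10.95 + 25 @ $8.65 = $1,015.60
Sale 3 (467) [LIFO — newest first]: 186 @ $17.60 + 249 @ $9.85 + 18 @ $8.65 + 14 @ $7.60 = $5,988.35
Sale 4 (56) [LIFO — newest first]: 56 @ $7.60 = $425.60
Total COGS = $3,109.60 + $1,015.60 + $5,988.35 + $425.60 = $10,539.15
Ending inventory: 43 @ $7.60 = $326.80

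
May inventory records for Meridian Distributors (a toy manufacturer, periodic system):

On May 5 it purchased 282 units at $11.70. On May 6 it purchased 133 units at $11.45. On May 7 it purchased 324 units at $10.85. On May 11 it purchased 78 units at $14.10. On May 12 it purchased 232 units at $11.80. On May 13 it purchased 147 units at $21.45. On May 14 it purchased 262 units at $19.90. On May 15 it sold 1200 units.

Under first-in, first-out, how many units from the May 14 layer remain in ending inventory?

May 15, 1200 sold [FIFO — oldest first]: 282 @ $11.70 + 133 @ $11.45 + 324 @ $10.85 + 78 @ $14.10 + 232 @ $11.80 + 147 @ $21.45 + 4 @ $19.90 = $15,407.80
Ending inventory: 258 @ $19.90 = $5,134.20
Check: goods available $20,542.00 = COGS $15,407.80 + ending $5,134.20

258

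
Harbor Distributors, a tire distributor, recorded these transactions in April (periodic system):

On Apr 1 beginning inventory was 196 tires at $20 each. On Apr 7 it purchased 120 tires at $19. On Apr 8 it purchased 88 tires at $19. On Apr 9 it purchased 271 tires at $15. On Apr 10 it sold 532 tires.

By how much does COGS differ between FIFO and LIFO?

FIFO COGS: 196 @ $20 + 120 @ $19 + 88 @ $19 + 128 @ $15 = $9,792
LIFO COGS: 271 @ $15 + 88 @ $19 + 120 @ $19 + 53 @ $20 = $9,077
Difference = |$9,792 − $9,077| = $715

$715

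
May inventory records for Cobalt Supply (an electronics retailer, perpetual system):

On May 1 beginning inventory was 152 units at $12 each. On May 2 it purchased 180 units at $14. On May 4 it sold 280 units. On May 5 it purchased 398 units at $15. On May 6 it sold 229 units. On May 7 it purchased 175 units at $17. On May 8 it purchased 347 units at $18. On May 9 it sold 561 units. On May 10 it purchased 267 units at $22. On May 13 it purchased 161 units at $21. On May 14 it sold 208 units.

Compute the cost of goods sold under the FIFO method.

COGS = $20,107

May 4, 280 sold [FIFO — oldest first]: 152 @ $12 + 128 @ $14 = $3,616
May 6, 229 sold [FIFO — oldest first]: 52 @ $14 + 177 @ $15 = $3,383
May 9, 561 sold [FIFO — oldest first]: 221 @ $15 + 175 @ $17 + 165 @ $18 = $9,260
May 14, 208 sold [FIFO — oldest first]: 182 @ $18 + 26 @ $22 = $3,848
Total COGS = $3,616 + $3,383 + $9,260 + $3,848 = $20,107
Ending inventory: 241 @ $22 + 161 @ $21 = $8,683
Check: goods available $28,790 = COGS $20,107 + ending $8,683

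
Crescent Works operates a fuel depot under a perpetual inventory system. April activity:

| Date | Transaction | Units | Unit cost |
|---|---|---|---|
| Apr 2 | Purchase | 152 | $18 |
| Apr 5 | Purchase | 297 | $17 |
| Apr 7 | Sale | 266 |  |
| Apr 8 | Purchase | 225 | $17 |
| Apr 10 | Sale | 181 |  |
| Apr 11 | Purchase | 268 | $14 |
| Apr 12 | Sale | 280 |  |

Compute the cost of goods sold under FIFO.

Apr 7, 266 sold [FIFO — oldest first]: 152 @ $18 + 114 @ $17 = $4,674
Apr 10, 181 sold [FIFO — oldest first]: 181 @ $17 = $3,077
Apr 12, 280 sold [FIFO — oldest first]: 2 @ $17 + 225 @ $17 + 53 @ $14 = $4,601
Total COGS = $4,674 + $3,077 + $4,601 = $12,352
Ending inventory: 215 @ $14 = $3,010
Check: goods available $15,362 = COGS $12,352 + ending $3,010

COGS = $12,352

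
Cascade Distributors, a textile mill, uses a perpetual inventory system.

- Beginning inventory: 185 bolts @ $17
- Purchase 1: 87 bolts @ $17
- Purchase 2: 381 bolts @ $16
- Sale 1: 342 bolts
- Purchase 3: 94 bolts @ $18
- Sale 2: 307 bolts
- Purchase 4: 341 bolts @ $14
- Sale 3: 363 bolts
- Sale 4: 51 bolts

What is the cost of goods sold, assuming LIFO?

COGS = $16,761

Sale 1 (342) [LIFO — newest first]: 342 @ $16 = $5,472
Sale 2 (307) [LIFO — newest first]: 94 @ $18 + 39 @ $16 + 87 @ $17 + 87 @ $17 = $5,274
Sale 3 (363) [LIFO — newest first]: 341 @ $14 + 22 @ $17 = $5,148
Sale 4 (51) [LIFO — newest first]: 51 @ $17 = $867
Total COGS = $5,472 + $5,274 + $5,148 + $867 = $16,761
Ending inventory: 25 @ $17 = $425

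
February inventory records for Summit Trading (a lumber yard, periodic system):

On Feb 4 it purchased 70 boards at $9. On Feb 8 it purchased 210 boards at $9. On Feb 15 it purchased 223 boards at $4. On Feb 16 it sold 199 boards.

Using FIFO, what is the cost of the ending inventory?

Feb 16, 199 sold [FIFO — oldest first]: 70 @ $9 + 129 @ $9 = $1,791
Ending inventory: 81 @ $9 + 223 @ $4 = $1,621

Ending inventory = $1,621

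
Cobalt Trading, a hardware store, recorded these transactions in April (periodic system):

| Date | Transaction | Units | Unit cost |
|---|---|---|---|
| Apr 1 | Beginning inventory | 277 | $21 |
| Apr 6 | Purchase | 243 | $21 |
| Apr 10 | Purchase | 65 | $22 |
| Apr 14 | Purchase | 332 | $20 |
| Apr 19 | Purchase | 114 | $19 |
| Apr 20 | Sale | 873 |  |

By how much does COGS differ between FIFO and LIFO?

$272

FIFO COGS: 277 @ $21 + 243 @ $21 + 65 @ $22 + 288 @ $20 = $18,110
LIFO COGS: 114 @ $19 + 332 @ $20 + 65 @ $22 + 243 @ $21 + 119 @ $21 = $17,838
Difference = |$18,110 − $17,838| = $272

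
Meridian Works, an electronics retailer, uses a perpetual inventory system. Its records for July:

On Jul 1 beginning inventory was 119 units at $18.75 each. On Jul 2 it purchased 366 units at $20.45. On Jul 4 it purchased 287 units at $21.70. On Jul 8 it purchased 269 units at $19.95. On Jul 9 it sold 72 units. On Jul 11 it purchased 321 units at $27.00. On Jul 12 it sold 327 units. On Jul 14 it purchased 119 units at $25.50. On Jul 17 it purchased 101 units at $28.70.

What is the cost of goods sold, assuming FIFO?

Jul 9, 72 sold [FIFO — oldest first]: 72 @ $18.75 = $1,350.00
Jul 12, 327 sold [FIFO — oldest first]: 47 @ $18.75 + 280 @ $20.45 = $6,607.25
Total COGS = $1,350.00 + $6,607.25 = $7,957.25
Ending inventory: 86 @ $20.45 + 287 @ $21.70 + 269 @ $19.95 + 321 @ $27.00 + 119 @ $25.50 + 101 @ $28.70 = $27,953.35

COGS = $7,957.25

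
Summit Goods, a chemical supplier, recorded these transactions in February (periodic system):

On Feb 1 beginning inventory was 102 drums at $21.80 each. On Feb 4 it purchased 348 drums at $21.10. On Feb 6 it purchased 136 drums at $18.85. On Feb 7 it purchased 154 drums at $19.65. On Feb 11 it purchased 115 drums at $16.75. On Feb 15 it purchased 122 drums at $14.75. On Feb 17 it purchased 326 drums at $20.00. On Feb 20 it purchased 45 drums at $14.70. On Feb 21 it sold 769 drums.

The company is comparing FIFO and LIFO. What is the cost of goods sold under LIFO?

COGS = $14,065.30

FIFO COGS: 102 @ $21.80 + 348 @ $21.10 + 136 @ $18.85 + 154 @ $19.65 + 29 @ $16.75 = $15,641.85
LIFO COGS: 45 @ $14.70 + 326 @ $20.00 + 122 @ $14.75 + 115 @ $16.75 + 154 @ $19.65 + 7 @ $18.85 = $14,065.30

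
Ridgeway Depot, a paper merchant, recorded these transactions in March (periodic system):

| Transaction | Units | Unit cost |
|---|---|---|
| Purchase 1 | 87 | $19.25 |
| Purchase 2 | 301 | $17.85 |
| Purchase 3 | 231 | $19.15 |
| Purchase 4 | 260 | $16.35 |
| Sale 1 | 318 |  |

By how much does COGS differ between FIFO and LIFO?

FIFO COGS: 87 @ $19.25 + 231 @ $17.85 = $5,798.10
LIFO COGS: 260 @ $16.35 + 58 @ $19.15 = $5,361.70
Difference = |$5,798.10 − $5,361.70| = $436.40

$436.40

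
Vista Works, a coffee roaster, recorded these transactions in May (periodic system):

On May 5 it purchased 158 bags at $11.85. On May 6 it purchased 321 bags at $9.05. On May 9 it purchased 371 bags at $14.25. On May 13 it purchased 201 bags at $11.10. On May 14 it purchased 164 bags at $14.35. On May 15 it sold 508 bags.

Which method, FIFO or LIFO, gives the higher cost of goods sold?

LIFO

FIFO COGS: 158 @ $11.85 + 321 @ $9.05 + 29 @ $14.25 = $5,190.60
LIFO COGS: 164 @ $14.35 + 201 @ $11.10 + 143 @ $14.25 = $6,622.25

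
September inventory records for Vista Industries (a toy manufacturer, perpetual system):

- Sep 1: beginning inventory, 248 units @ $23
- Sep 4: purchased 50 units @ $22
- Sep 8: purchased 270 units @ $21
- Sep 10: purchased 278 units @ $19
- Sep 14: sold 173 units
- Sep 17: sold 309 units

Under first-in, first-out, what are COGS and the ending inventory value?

Sep 14, 173 sold [FIFO — oldest first]: 173 @ $23 = $3,979
Sep 17, 309 sold [FIFO — oldest first]: 75 @ $23 + 50 @ $22 + 184 @ $21 = $6,689
Total COGS = $3,979 + $6,689 = $10,668
Ending inventory: 86 @ $21 + 278 @ $19 = $7,088
Check: goods available $17,756 = COGS $10,668 + ending $7,088

COGS = $10,668; ending inventory = $7,088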